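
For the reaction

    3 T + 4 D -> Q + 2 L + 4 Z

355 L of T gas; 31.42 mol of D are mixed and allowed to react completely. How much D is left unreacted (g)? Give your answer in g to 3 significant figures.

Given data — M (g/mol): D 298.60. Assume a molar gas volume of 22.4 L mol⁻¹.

n(T) = 355.0 / 22.4 = 15.85 mol
n(D) = 31.42 mol
n/ν → T: 5.283, D: 7.855; T is limiting.
D consumed = (4/3) × 15.85 = 21.13 mol
D remaining = 31.42 − 21.13 = 10.29 mol
mass = 10.29 × 298.60 = 3073 g

3070 g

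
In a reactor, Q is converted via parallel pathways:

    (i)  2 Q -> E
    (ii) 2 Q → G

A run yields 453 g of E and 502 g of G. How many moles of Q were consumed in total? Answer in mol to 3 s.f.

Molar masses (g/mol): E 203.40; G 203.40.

n(E) = 453 / 203.40 = 2.227 mol
n(G) = 502 / 203.40 = 2.468 mol
n(Q) via (i) = (2/1)×2.227 = 4.454 mol
n(Q) via (ii) = (2/1)×2.468 = 4.936 mol
total n(Q) = 4.454 + 4.936 = 9.390 mol

9.39 mol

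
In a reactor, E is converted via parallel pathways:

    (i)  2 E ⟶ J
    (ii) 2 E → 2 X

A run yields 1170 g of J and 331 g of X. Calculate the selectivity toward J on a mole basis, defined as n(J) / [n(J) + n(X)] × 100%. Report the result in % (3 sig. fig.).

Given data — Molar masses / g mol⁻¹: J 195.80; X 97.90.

n(J) = 1170 / 195.80 = 5.975 mol
n(X) = 331 / 97.90 = 3.381 mol
selectivity = 5.975/(5.975+3.381) × 100 = 63.86 %

63.9 %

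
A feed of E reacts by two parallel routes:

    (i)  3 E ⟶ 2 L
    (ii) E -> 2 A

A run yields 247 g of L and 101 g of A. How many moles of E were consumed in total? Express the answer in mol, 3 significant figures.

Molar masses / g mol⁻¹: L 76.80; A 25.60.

6.80 mol

n(L) = 247 / 76.80 = 3.216 mol
n(A) = 101 / 25.60 = 3.945 mol
n(E) via (i) = (3/2)×3.216 = 4.824 mol
n(E) via (ii) = (1/2)×3.945 = 1.973 mol
total n(E) = 4.824 + 1.973 = 6.797 mol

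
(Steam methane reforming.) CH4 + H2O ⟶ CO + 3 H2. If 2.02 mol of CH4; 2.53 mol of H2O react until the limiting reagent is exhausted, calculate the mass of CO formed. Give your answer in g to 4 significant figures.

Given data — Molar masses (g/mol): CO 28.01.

n(CH4) = 2.020 mol
n(H2O) = 2.530 mol
n/ν → CH4: 2.020, H2O: 2.530; CH4 is limiting.
n(CO) = (1/1) × 2.020 = 2.020 mol
mass = 2.020 × 28.01 = 56.58 g

56.58 g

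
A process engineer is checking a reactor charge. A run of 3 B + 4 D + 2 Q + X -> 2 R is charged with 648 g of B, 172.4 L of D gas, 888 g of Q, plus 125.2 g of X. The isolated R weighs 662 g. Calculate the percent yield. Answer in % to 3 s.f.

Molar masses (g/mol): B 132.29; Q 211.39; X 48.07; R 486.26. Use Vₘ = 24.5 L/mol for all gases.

41.7 %

n(B) = 648.0 / 132.29 = 4.898 mol
n(D) = 172.4 / 24.5 = 7.037 mol
n(Q) = 888.0 / 211.39 = 4.201 mol
n(X) = 125.2 / 48.07 = 2.605 mol
n/ν for B = 4.898/3 = 1.633
n/ν for D = 7.037/4 = 1.759
n/ν for Q = 4.201/2 = 2.101
n/ν for X = 2.605/1 = 2.605
Smallest n/ν is B → limiting reagent.
theoretical n(R) = (2/3) × 4.898 = 3.265 mol → 1588 g
% yield = 662 / 1588 × 100 = 41.69 %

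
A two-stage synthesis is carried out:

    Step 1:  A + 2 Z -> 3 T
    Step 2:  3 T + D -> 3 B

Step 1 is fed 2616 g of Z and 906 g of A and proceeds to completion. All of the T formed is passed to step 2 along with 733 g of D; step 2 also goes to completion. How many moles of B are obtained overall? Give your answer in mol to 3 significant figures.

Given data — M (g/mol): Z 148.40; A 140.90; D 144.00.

Step 1:
n(Z) = 2616 / 148.40 = 17.63 mol
n(A) = 906.0 / 140.90 = 6.430 mol
n/ν for Z = 17.63/2 = 8.815
n/ν for A = 6.430/1 = 6.430
Smallest n/ν is A → limiting reagent.
n(T) produced = (3/1) × 6.430 = 19.29 mol
Step 2:
n(T) available = 19.29 mol
n(D) = 733.0 / 144.00 = 5.090 mol
n/ν for T = 19.29/3 = 6.430
n/ν for D = 5.090/1 = 5.090
Smallest n/ν is D → limiting reagent.
n(B) = (3/1) × 5.090 = 15.27 mol

15.3 mol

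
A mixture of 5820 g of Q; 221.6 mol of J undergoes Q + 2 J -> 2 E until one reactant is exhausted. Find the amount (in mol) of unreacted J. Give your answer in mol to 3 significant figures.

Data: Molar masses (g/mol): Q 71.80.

n(Q) = 5820 / 71.80 = 81.06 mol
n(J) = 221.6 mol
n/ν → Q: 81.06, J: 110.8; Q is limiting.
J consumed = (2/1) × 81.06 = 162.1 mol
J remaining = 221.6 − 162.1 = 59.50 mol

59.5 mol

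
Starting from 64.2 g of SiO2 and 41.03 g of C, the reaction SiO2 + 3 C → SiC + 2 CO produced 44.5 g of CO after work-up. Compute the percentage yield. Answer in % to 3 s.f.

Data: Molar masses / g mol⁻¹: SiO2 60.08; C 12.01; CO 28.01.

n(SiO2) = 64.20 / 60.08 = 1.069 mol
n(C) = 41.03 / 12.01 = 3.416 mol
n/ν for SiO2 = 1.069/1 = 1.069
n/ν for C = 3.416/3 = 1.139
Smallest n/ν is SiO2 → limiting reagent.
theoretical n(CO) = (2/1) × 1.069 = 2.138 mol → 59.89 g
% yield = 44.5 / 59.89 × 100 = 74.30 %

74.3 %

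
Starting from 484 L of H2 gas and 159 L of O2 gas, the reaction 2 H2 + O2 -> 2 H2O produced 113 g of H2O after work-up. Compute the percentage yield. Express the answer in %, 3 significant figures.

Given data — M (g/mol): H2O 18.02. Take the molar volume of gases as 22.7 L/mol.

n(H2) = 484.0 / 22.7 = 21.32 mol
n(O2) = 159.0 / 22.7 = 7.004 mol
n/ν → H2: 10.66, O2: 7.004; O2 is limiting.
theoretical n(H2O) = (2/1) × 7.004 = 14.01 mol → 252.5 g
% yield = 113 / 252.5 × 100 = 44.75 %

44.8 %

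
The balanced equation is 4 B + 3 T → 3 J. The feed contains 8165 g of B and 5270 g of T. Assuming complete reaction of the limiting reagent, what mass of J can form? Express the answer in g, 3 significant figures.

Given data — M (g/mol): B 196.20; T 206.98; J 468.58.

n(B) = 8165 / 196.20 = 41.62 mol
n(T) = 5270 / 206.98 = 25.46 mol
n/ν for B = 41.62/4 = 10.41
n/ν for T = 25.46/3 = 8.487
Smallest n/ν is T → limiting reagent.
n(J) = (3/3) × 25.46 = 25.46 mol
mass = 25.46 × 468.58 = 11930 g

11900 g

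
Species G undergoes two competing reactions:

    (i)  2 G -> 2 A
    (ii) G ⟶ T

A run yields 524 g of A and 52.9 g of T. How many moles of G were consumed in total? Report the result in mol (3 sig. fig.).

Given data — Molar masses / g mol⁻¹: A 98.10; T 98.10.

n(A) = 524 / 98.10 = 5.341 mol
n(T) = 52.9 / 98.10 = 0.5392 mol
n(G) via (i) = (2/2)×5.341 = 5.341 mol
n(G) via (ii) = (1/1)×0.5392 = 0.5392 mol
total n(G) = 5.341 + 0.5392 = 5.880 mol

5.88 mol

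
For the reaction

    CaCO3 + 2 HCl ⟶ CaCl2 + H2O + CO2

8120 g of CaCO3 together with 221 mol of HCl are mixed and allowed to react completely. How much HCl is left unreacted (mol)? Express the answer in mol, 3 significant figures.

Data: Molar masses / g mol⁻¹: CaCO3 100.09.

58.7 mol

n(CaCO3) = 8120 / 100.09 = 81.13 mol
n(HCl) = 221.0 mol
n/ν → CaCO3: 81.13, HCl: 110.5; CaCO3 is limiting.
HCl consumed = (2/1) × 81.13 = 162.3 mol
HCl remaining = 221.0 − 162.3 = 58.70 mol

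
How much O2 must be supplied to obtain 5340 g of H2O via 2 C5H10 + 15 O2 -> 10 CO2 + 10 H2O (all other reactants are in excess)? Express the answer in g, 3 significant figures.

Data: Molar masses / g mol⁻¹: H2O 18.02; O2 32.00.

14200 g

n(H2O) = 5340 / 18.02 = 296.3 mol
n(O2) = (15/10) × 296.3 = 444.5 mol
mass = 444.5 × 32.00 = 14220 g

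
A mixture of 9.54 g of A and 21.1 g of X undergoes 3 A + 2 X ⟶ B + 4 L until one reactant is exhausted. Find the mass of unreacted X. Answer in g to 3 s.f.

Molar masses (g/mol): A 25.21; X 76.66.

n(A) = 9.540 / 25.21 = 0.3784 mol
n(X) = 21.10 / 76.66 = 0.2752 mol
n/ν for A = 0.3784/3 = 0.1261
n/ν for X = 0.2752/2 = 0.1376
Smallest n/ν is A → limiting reagent.
X consumed = (2/3) × 0.3784 = 0.2523 mol
X remaining = 0.2752 − 0.2523 = 0.02290 mol
mass = 0.02290 × 76.66 = 1.756 g

1.76 g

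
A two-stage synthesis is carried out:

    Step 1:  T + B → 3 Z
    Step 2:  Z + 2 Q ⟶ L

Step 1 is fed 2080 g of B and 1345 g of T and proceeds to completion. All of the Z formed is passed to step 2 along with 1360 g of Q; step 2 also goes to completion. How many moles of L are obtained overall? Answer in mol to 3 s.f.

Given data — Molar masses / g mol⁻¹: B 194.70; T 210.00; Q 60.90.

11.2 mol

Step 1:
n(B) = 2080 / 194.70 = 10.68 mol
n(T) = 1345 / 210.00 = 6.405 mol
n/ν for B = 10.68/1 = 10.68
n/ν for T = 6.405/1 = 6.405
Smallest n/ν is T → limiting reagent.
n(Z) produced = (3/1) × 6.405 = 19.22 mol
Step 2:
n(Z) available = 19.22 mol
n(Q) = 1360 / 60.90 = 22.33 mol
n/ν for Z = 19.22/1 = 19.22
n/ν for Q = 22.33/2 = 11.17
Smallest n/ν is Q → limiting reagent.
n(L) = (1/2) × 22.33 = 11.17 mol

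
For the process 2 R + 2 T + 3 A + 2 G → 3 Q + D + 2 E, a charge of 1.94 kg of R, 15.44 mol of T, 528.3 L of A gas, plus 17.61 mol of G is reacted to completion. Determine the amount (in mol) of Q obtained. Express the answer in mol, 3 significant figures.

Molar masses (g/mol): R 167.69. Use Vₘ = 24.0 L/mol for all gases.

17.4 mol

n(R) = 1.940×1000 / 167.69 = 11.57 mol
n(T) = 15.44 mol
n(A) = 528.3 / 24.0 = 22.01 mol
n(G) = 17.61 mol
n/ν for R = 11.57/2 = 5.785
n/ν for T = 15.44/2 = 7.720
n/ν for A = 22.01/3 = 7.337
n/ν for G = 17.61/2 = 8.805
Smallest n/ν is R → limiting reagent.
n(Q) = (3/2) × 11.57 = 17.36 mol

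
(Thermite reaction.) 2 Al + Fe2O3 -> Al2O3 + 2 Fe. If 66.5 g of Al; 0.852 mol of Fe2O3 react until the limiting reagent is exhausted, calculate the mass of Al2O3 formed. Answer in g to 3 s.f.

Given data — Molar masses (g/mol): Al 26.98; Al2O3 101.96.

86.9 g

n(Al) = 66.50 / 26.98 = 2.465 mol
n(Fe2O3) = 0.8520 mol
n/ν → Al: 1.233, Fe2O3: 0.8520; Fe2O3 is limiting.
n(Al2O3) = (1/1) × 0.8520 = 0.8520 mol
mass = 0.8520 × 101.96 = 86.87 g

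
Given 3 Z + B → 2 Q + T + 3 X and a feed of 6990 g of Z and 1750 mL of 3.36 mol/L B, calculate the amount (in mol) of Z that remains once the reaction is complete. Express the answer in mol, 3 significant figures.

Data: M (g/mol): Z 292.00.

n(Z) = 6990 / 292.00 = 23.94 mol
n(B) = 3.36 × 1750/1000 = 5.880 mol
n/ν → Z: 7.980, B: 5.880; B is limiting.
Z consumed = (3/1) × 5.880 = 17.64 mol
Z remaining = 23.94 − 17.64 = 6.300 mol

6.30 mol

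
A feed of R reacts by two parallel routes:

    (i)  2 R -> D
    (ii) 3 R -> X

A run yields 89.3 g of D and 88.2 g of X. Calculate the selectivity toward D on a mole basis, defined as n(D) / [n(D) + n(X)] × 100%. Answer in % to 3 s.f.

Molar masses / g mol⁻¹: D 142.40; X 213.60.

n(D) = 89.3 / 142.40 = 0.6271 mol
n(X) = 88.2 / 213.60 = 0.4129 mol
selectivity = 0.6271/(0.6271+0.4129) × 100 = 60.30 %

60.3 %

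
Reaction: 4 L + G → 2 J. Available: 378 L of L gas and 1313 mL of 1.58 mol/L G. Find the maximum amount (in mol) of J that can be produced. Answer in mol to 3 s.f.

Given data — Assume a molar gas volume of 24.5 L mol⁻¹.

4.15 mol

n(L) = 378.0 / 24.5 = 15.43 mol
n(G) = 1.58 × 1313/1000 = 2.075 mol
n/ν for L = 15.43/4 = 3.858
n/ν for G = 2.075/1 = 2.075
Smallest n/ν is G → limiting reagent.
n(J) = (2/1) × 2.075 = 4.150 mol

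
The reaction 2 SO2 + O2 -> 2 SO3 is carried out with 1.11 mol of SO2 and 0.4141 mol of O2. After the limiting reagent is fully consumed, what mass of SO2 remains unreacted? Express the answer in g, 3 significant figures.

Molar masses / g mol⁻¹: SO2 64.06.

n(SO2) = 1.110 mol
n(O2) = 0.4141 mol
n/ν for SO2 = 1.110/2 = 0.5550
n/ν for O2 = 0.4141/1 = 0.4141
Smallest n/ν is O2 → limiting reagent.
SO2 consumed = (2/1) × 0.4141 = 0.8282 mol
SO2 remaining = 1.110 − 0.8282 = 0.2818 mol
mass = 0.2818 × 64.06 = 18.05 g

18.1 g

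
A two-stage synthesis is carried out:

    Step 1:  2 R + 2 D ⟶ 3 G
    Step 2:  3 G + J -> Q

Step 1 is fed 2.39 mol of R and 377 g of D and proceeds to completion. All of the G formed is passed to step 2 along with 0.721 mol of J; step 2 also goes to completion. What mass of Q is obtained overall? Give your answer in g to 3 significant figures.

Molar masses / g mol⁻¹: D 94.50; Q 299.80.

Step 1:
n(R) = 2.390 mol
n(D) = 377.0 / 94.50 = 3.989 mol
n/ν for R = 2.390/2 = 1.195
n/ν for D = 3.989/2 = 1.995
Smallest n/ν is R → limiting reagent.
n(G) produced = (3/2) × 2.390 = 3.585 mol
Step 2:
n(G) available = 3.585 mol
n(J) = 0.7210 mol
n/ν for G = 3.585/3 = 1.195
n/ν for J = 0.7210/1 = 0.7210
Smallest n/ν is J → limiting reagent.
n(Q) = (1/1) × 0.7210 = 0.7210 mol
mass = 0.7210 × 299.80 = 216.2 g

216 g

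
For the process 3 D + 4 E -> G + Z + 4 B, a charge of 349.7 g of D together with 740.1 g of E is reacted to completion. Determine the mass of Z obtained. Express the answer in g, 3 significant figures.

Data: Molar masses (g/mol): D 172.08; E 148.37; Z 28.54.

19.3 g

n(D) = 349.7 / 172.08 = 2.032 mol
n(E) = 740.1 / 148.37 = 4.988 mol
n/ν for D = 2.032/3 = 0.6773
n/ν for E = 4.988/4 = 1.247
Smallest n/ν is D → limiting reagent.
n(Z) = (1/3) × 2.032 = 0.6773 mol
mass = 0.6773 × 28.54 = 19.33 g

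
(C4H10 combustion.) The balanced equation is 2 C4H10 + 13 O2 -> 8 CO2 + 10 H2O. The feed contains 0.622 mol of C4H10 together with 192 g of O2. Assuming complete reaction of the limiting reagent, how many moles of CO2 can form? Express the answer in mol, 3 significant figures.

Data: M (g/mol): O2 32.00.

2.49 mol

n(C4H10) = 0.6220 mol
n(O2) = 192.0 / 32.00 = 6.000 mol
n/ν → C4H10: 0.3110, O2: 0.4615; C4H10 is limiting.
n(CO2) = (8/2) × 0.6220 = 2.488 mol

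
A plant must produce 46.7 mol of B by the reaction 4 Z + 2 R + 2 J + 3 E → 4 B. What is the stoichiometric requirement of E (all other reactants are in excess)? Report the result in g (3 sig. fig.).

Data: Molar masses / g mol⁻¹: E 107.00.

3750 g

n(B) = 46.70 mol
n(E) = (3/4) × 46.70 = 35.03 mol
mass = 35.03 × 107.00 = 3748 g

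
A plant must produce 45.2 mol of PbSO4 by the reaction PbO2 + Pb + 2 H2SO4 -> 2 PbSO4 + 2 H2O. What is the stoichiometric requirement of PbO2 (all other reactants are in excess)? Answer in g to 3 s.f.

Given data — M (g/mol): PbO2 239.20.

5410 g

n(PbSO4) = 45.20 mol
n(PbO2) = (1/2) × 45.20 = 22.60 mol
mass = 22.60 × 239.20 = 5406 g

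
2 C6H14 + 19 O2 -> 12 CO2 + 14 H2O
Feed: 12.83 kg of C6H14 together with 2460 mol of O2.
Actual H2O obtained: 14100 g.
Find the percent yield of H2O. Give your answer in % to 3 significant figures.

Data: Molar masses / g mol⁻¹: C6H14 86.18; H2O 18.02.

75.1 %

n(C6H14) = 12.83×1000 / 86.18 = 148.9 mol
n(O2) = 2460 mol
n/ν → C6H14: 74.45, O2: 129.5; C6H14 is limiting.
theoretical n(H2O) = (14/2) × 148.9 = 1042 mol → 18780 g
% yield = 14100 / 18780 × 100 = 75.08 %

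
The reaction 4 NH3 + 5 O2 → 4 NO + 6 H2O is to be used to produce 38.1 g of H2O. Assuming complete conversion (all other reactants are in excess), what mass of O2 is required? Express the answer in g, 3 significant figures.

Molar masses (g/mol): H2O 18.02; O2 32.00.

56.4 g

n(H2O) = 38.1 / 18.02 = 2.114 mol
n(O2) = (5/6) × 2.114 = 1.762 mol
mass = 1.762 × 32.00 = 56.38 g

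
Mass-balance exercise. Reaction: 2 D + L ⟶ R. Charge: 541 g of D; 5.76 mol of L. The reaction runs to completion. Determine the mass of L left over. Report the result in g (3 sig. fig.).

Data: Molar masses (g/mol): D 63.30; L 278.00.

n(D) = 541.0 / 63.30 = 8.547 mol
n(L) = 5.760 mol
n/ν for D = 8.547/2 = 4.274
n/ν for L = 5.760/1 = 5.760
Smallest n/ν is D → limiting reagent.
L consumed = (1/2) × 8.547 = 4.274 mol
L remaining = 5.760 − 4.274 = 1.486 mol
mass = 1.486 × 278.00 = 413.1 g

413 g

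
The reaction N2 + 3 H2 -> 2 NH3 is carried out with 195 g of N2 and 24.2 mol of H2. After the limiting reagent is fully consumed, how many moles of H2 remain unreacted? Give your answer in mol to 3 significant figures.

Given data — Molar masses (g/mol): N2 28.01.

3.31 mol

n(N2) = 195.0 / 28.01 = 6.962 mol
n(H2) = 24.20 mol
n/ν for N2 = 6.962/1 = 6.962
n/ν for H2 = 24.20/3 = 8.067
Smallest n/ν is N2 → limiting reagent.
H2 consumed = (3/1) × 6.962 = 20.89 mol
H2 remaining = 24.20 − 20.89 = 3.310 mol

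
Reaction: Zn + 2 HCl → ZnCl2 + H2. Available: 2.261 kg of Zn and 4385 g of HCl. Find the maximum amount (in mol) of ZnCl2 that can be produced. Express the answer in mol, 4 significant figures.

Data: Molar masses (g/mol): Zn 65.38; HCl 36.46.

34.58 mol

n(Zn) = 2.261×1000 / 65.38 = 34.58 mol
n(HCl) = 4385 / 36.46 = 120.3 mol
n/ν for Zn = 34.58/1 = 34.58
n/ν for HCl = 120.3/2 = 60.15
Smallest n/ν is Zn → limiting reagent.
n(ZnCl2) = (1/1) × 34.58 = 34.58 mol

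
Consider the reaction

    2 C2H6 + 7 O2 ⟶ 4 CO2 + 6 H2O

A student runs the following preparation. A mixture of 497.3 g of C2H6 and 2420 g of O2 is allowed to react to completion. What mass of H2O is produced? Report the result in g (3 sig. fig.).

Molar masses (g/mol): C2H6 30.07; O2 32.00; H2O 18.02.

894 g

n(C2H6) = 497.3 / 30.07 = 16.54 mol
n(O2) = 2420 / 32.00 = 75.63 mol
n/ν → C2H6: 8.270, O2: 10.80; C2H6 is limiting.
n(H2O) = (6/2) × 16.54 = 49.62 mol
mass = 49.62 × 18.02 = 894.2 g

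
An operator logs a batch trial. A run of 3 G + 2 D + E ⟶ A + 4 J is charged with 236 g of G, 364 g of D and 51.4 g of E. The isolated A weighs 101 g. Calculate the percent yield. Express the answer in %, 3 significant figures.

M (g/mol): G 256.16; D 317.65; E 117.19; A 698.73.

n(G) = 236.0 / 256.16 = 0.9213 mol
n(D) = 364.0 / 317.65 = 1.146 mol
n(E) = 51.40 / 117.19 = 0.4386 mol
n/ν for G = 0.9213/3 = 0.3071
n/ν for D = 1.146/2 = 0.5730
n/ν for E = 0.4386/1 = 0.4386
Smallest n/ν is G → limiting reagent.
theoretical n(A) = (1/3) × 0.9213 = 0.3071 mol → 214.6 g
% yield = 101 / 214.6 × 100 = 47.06 %

47.1 %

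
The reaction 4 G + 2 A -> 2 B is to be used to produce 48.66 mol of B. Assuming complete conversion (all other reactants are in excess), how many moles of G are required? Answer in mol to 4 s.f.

n(B) = 48.66 mol
n(G) = (4/2) × 48.66 = 97.32 mol

97.32 mol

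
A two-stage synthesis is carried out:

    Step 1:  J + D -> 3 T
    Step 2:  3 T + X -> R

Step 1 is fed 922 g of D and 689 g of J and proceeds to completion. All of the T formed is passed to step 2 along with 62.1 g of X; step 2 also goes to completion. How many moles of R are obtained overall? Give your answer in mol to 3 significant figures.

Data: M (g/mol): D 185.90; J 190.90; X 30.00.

Step 1:
n(D) = 922.0 / 185.90 = 4.960 mol
n(J) = 689.0 / 190.90 = 3.609 mol
n/ν for D = 4.960/1 = 4.960
n/ν for J = 3.609/1 = 3.609
Smallest n/ν is J → limiting reagent.
n(T) produced = (3/1) × 3.609 = 10.83 mol
Step 2:
n(T) available = 10.83 mol
n(X) = 62.10 / 30.00 = 2.070 mol
n/ν for T = 10.83/3 = 3.610
n/ν for X = 2.070/1 = 2.070
Smallest n/ν is X → limiting reagent.
n(R) = (1/1) × 2.070 = 2.070 mol

2.07 mol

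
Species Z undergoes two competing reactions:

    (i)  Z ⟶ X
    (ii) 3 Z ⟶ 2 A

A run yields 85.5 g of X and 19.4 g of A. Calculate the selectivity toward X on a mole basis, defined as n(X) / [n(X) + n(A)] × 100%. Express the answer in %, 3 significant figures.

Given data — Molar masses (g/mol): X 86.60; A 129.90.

n(X) = 85.5 / 86.60 = 0.9873 mol
n(A) = 19.4 / 129.90 = 0.1493 mol
selectivity = 0.9873/(0.9873+0.1493) × 100 = 86.86 %

86.9 %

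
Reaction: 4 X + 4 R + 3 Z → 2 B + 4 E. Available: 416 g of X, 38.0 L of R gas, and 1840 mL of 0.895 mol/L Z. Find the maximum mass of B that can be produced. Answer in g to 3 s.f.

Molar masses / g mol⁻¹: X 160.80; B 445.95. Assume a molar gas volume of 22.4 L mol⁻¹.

n(X) = 416.0 / 160.80 = 2.587 mol
n(R) = 38.00 / 22.4 = 1.696 mol
n(Z) = 0.895 × 1840/1000 = 1.647 mol
n/ν → X: 0.6468, R: 0.4240, Z: 0.5490; R is limiting.
n(B) = (2/4) × 1.696 = 0.8480 mol
mass = 0.8480 × 445.95 = 378.2 g

378 g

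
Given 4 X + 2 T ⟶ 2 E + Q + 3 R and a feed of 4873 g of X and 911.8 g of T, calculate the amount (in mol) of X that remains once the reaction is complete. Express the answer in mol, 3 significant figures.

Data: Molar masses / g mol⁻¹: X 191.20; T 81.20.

n(X) = 4873 / 191.20 = 25.49 mol
n(T) = 911.8 / 81.20 = 11.23 mol
n/ν for X = 25.49/4 = 6.373
n/ν for T = 11.23/2 = 5.615
Smallest n/ν is T → limiting reagent.
X consumed = (4/2) × 11.23 = 22.46 mol
X remaining = 25.49 − 22.46 = 3.030 mol

3.03 mol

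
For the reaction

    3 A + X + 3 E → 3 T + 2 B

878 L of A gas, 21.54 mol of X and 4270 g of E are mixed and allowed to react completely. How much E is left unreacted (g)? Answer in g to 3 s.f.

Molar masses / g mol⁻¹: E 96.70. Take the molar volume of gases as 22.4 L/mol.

n(A) = 878.0 / 22.4 = 39.20 mol
n(X) = 21.54 mol
n(E) = 4270 / 96.70 = 44.16 mol
n/ν for A = 39.20/3 = 13.07
n/ν for X = 21.54/1 = 21.54
n/ν for E = 44.16/3 = 14.72
Smallest n/ν is A → limiting reagent.
E consumed = (3/3) × 39.20 = 39.20 mol
E remaining = 44.16 − 39.20 = 4.960 mol
mass = 4.960 × 96.70 = 479.6 g

480 g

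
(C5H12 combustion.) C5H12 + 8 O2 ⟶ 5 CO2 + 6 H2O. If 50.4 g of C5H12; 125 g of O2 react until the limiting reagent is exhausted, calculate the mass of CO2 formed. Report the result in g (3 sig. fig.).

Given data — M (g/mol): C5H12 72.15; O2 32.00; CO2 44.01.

n(C5H12) = 50.40 / 72.15 = 0.6985 mol
n(O2) = 125.0 / 32.00 = 3.906 mol
n/ν for C5H12 = 0.6985/1 = 0.6985
n/ν for O2 = 3.906/8 = 0.4883
Smallest n/ν is O2 → limiting reagent.
n(CO2) = (5/8) × 3.906 = 2.441 mol
mass = 2.441 × 44.01 = 107.4 g

107 g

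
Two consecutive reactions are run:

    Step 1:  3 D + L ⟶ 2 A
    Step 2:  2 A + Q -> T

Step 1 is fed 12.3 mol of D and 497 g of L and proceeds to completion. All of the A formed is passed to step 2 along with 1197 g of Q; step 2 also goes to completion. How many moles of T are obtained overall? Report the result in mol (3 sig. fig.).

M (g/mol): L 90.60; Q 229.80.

Step 1:
n(D) = 12.30 mol
n(L) = 497.0 / 90.60 = 5.486 mol
n/ν for D = 12.30/3 = 4.100
n/ν for L = 5.486/1 = 5.486
Smallest n/ν is D → limiting reagent.
n(A) produced = (2/3) × 12.30 = 8.200 mol
Step 2:
n(A) available = 8.200 mol
n(Q) = 1197 / 229.80 = 5.209 mol
n/ν for A = 8.200/2 = 4.100
n/ν for Q = 5.209/1 = 5.209
Smallest n/ν is A → limiting reagent.
n(T) = (1/2) × 8.200 = 4.100 mol

4.10 mol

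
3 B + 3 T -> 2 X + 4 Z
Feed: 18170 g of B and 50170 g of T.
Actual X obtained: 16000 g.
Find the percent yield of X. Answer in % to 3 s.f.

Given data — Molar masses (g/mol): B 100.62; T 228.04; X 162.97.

81.6 %

n(B) = 18170 / 100.62 = 180.6 mol
n(T) = 50170 / 228.04 = 220.0 mol
n/ν for B = 180.6/3 = 60.20
n/ν for T = 220.0/3 = 73.33
Smallest n/ν is B → limiting reagent.
theoretical n(X) = (2/3) × 180.6 = 120.4 mol → 19620 g
% yield = 16000 / 19620 × 100 = 81.55 %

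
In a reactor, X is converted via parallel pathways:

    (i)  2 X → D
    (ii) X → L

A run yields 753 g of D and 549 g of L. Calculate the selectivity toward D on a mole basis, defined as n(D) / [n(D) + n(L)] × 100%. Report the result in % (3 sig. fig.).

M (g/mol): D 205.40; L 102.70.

40.7 %

n(D) = 753 / 205.40 = 3.666 mol
n(L) = 549 / 102.70 = 5.346 mol
selectivity = 3.666/(3.666+5.346) × 100 = 40.68 %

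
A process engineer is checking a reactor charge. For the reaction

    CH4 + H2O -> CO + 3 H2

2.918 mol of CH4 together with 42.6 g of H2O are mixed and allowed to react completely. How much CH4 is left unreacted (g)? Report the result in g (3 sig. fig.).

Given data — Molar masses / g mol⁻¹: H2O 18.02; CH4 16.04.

8.89 g

n(CH4) = 2.918 mol
n(H2O) = 42.60 / 18.02 = 2.364 mol
n/ν for CH4 = 2.918/1 = 2.918
n/ν for H2O = 2.364/1 = 2.364
Smallest n/ν is H2O → limiting reagent.
CH4 consumed = (1/1) × 2.364 = 2.364 mol
CH4 remaining = 2.918 − 2.364 = 0.5540 mol
mass = 0.5540 × 16.04 = 8.886 g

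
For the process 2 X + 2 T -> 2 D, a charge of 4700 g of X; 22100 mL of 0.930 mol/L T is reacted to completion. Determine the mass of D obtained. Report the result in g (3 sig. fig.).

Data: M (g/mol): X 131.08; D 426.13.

n(X) = 4700 / 131.08 = 35.86 mol
n(T) = 0.930 × 22100/1000 = 20.55 mol
n/ν for X = 35.86/2 = 17.93
n/ν for T = 20.55/2 = 10.28
Smallest n/ν is T → limiting reagent.
n(D) = (2/2) × 20.55 = 20.55 mol
mass = 20.55 × 426.13 = 8757 g

8760 g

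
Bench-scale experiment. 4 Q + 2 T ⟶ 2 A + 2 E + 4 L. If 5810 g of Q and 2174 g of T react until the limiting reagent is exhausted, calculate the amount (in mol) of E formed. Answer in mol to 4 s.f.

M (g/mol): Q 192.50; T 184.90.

n(Q) = 5810 / 192.50 = 30.18 mol
n(T) = 2174 / 184.90 = 11.76 mol
n/ν for Q = 30.18/4 = 7.545
n/ν for T = 11.76/2 = 5.880
Smallest n/ν is T → limiting reagent.
n(E) = (2/2) × 11.76 = 11.76 mol

11.76 mol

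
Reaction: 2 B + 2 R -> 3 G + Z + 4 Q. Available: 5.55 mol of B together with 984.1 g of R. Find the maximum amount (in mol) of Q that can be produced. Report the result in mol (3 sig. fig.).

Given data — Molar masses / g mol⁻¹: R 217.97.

9.03 mol

n(B) = 5.550 mol
n(R) = 984.1 / 217.97 = 4.515 mol
n/ν for B = 5.550/2 = 2.775
n/ν for R = 4.515/2 = 2.258
Smallest n/ν is R → limiting reagent.
n(Q) = (4/2) × 4.515 = 9.030 mol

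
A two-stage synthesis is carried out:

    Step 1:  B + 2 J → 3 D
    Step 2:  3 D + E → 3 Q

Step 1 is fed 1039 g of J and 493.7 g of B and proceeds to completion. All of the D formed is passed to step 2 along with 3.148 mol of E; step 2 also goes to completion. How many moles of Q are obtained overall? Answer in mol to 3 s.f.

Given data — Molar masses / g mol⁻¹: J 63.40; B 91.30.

9.44 mol

Step 1:
n(J) = 1039 / 63.40 = 16.39 mol
n(B) = 493.7 / 91.30 = 5.407 mol
n/ν for J = 16.39/2 = 8.195
n/ν for B = 5.407/1 = 5.407
Smallest n/ν is B → limiting reagent.
n(D) produced = (3/1) × 5.407 = 16.22 mol
Step 2:
n(D) available = 16.22 mol
n(E) = 3.148 mol
n/ν for D = 16.22/3 = 5.407
n/ν for E = 3.148/1 = 3.148
Smallest n/ν is E → limiting reagent.
n(Q) = (3/1) × 3.148 = 9.444 mol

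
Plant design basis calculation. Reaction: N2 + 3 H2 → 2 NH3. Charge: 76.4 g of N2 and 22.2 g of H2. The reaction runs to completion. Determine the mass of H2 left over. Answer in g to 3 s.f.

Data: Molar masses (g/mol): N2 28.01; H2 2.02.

5.67 g

n(N2) = 76.40 / 28.01 = 2.728 mol
n(H2) = 22.20 / 2.02 = 10.99 mol
n/ν for N2 = 2.728/1 = 2.728
n/ν for H2 = 10.99/3 = 3.663
Smallest n/ν is N2 → limiting reagent.
H2 consumed = (3/1) × 2.728 = 8.184 mol
H2 remaining = 10.99 − 8.184 = 2.806 mol
mass = 2.806 × 2.02 = 5.668 g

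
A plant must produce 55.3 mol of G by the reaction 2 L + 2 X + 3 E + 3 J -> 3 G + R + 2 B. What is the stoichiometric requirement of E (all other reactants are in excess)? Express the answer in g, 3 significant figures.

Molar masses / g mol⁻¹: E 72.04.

3980 g

n(G) = 55.30 mol
n(E) = (3/3) × 55.30 = 55.30 mol
mass = 55.30 × 72.04 = 3984 g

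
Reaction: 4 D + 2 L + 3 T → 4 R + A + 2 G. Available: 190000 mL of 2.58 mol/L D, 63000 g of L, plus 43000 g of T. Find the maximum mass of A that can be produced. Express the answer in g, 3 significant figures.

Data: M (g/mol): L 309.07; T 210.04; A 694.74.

47400 g

n(D) = 2.58 × 190000/1000 = 490.2 mol
n(L) = 63000 / 309.07 = 203.8 mol
n(T) = 43000 / 210.04 = 204.7 mol
n/ν for D = 490.2/4 = 122.6
n/ν for L = 203.8/2 = 101.9
n/ν for T = 204.7/3 = 68.23
Smallest n/ν is T → limiting reagent.
n(A) = (1/3) × 204.7 = 68.23 mol
mass = 68.23 × 694.74 = 47400 g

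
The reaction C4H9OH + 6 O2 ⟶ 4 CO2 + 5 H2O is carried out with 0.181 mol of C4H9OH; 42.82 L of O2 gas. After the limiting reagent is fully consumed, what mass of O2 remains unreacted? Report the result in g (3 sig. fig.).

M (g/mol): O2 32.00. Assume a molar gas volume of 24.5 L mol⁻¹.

n(C4H9OH) = 0.1810 mol
n(O2) = 42.82 / 24.5 = 1.748 mol
n/ν for C4H9OH = 0.1810/1 = 0.1810
n/ν for O2 = 1.748/6 = 0.2913
Smallest n/ν is C4H9OH → limiting reagent.
O2 consumed = (6/1) × 0.1810 = 1.086 mol
O2 remaining = 1.748 − 1.086 = 0.6620 mol
mass = 0.6620 × 32.00 = 21.18 g

21.2 g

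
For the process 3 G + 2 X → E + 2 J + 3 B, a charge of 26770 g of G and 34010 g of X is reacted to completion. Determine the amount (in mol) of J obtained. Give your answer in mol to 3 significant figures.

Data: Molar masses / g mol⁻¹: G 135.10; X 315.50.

n(G) = 26770 / 135.10 = 198.1 mol
n(X) = 34010 / 315.50 = 107.8 mol
n/ν → G: 66.03, X: 53.90; X is limiting.
n(J) = (2/2) × 107.8 = 107.8 mol

108 mol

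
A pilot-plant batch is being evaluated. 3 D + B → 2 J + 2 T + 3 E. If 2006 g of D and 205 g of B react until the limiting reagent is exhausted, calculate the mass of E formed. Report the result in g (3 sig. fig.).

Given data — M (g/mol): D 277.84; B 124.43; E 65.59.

n(D) = 2006 / 277.84 = 7.220 mol
n(B) = 205.0 / 124.43 = 1.648 mol
n/ν for D = 7.220/3 = 2.407
n/ν for B = 1.648/1 = 1.648
Smallest n/ν is B → limiting reagent.
n(E) = (3/1) × 1.648 = 4.944 mol
mass = 4.944 × 65.59 = 324.3 g

324 g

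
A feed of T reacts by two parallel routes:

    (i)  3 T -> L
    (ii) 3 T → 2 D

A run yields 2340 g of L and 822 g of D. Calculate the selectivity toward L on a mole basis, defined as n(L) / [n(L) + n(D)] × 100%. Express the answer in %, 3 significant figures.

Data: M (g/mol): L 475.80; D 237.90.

58.7 %

n(L) = 2340 / 475.80 = 4.918 mol
n(D) = 822 / 237.90 = 3.455 mol
selectivity = 4.918/(4.918+3.455) × 100 = 58.74 %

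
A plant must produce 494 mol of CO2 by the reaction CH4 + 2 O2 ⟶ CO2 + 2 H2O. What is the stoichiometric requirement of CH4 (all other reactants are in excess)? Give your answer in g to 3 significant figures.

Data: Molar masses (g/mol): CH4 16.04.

7920 g

n(CO2) = 494.0 mol
n(CH4) = (1/1) × 494.0 = 494.0 mol
mass = 494.0 × 16.04 = 7924 g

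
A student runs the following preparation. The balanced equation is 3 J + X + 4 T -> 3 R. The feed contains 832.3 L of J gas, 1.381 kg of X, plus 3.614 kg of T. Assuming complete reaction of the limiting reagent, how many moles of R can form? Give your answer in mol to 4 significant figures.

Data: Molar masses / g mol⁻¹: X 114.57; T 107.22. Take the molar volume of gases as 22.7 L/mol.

25.28 mol

n(J) = 832.3 / 22.7 = 36.67 mol
n(X) = 1.381×1000 / 114.57 = 12.05 mol
n(T) = 3.614×1000 / 107.22 = 33.71 mol
n/ν for J = 36.67/3 = 12.22
n/ν for X = 12.05/1 = 12.05
n/ν for T = 33.71/4 = 8.428
Smallest n/ν is T → limiting reagent.
n(R) = (3/4) × 33.71 = 25.28 mol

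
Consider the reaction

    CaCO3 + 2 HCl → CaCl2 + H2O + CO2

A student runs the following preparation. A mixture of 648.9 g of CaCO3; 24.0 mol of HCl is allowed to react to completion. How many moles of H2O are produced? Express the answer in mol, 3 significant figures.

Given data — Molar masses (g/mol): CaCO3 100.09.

n(CaCO3) = 648.9 / 100.09 = 6.483 mol
n(HCl) = 24.00 mol
n/ν for CaCO3 = 6.483/1 = 6.483
n/ν for HCl = 24.00/2 = 12.00
Smallest n/ν is CaCO3 → limiting reagent.
n(H2O) = (1/1) × 6.483 = 6.483 mol

6.48 mol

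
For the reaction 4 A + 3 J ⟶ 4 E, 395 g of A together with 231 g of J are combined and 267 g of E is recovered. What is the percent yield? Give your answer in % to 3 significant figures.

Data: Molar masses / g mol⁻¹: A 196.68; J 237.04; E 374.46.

54.9 %

n(A) = 395.0 / 196.68 = 2.008 mol
n(J) = 231.0 / 237.04 = 0.9745 mol
n/ν for A = 2.008/4 = 0.5020
n/ν for J = 0.9745/3 = 0.3248
Smallest n/ν is J → limiting reagent.
theoretical n(E) = (4/3) × 0.9745 = 1.299 mol → 486.4 g
% yield = 267 / 486.4 × 100 = 54.89 %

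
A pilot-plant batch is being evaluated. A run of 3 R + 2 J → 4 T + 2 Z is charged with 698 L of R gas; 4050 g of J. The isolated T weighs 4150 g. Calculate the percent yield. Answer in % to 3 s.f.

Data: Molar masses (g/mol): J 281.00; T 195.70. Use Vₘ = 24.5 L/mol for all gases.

n(R) = 698.0 / 24.5 = 28.49 mol
n(J) = 4050 / 281.00 = 14.41 mol
n/ν for R = 28.49/3 = 9.497
n/ν for J = 14.41/2 = 7.205
Smallest n/ν is J → limiting reagent.
theoretical n(T) = (4/2) × 14.41 = 28.82 mol → 5640 g
% yield = 4150 / 5640 × 100 = 73.58 %

73.6 %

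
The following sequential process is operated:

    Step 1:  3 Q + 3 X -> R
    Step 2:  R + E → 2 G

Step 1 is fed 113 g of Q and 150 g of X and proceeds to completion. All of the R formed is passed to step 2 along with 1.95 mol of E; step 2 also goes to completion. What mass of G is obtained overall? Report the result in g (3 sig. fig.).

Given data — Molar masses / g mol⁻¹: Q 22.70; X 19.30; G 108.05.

Step 1:
n(Q) = 113.0 / 22.70 = 4.978 mol
n(X) = 150.0 / 19.30 = 7.772 mol
n/ν → Q: 1.659, X: 2.591; Q is limiting.
n(R) produced = (1/3) × 4.978 = 1.659 mol
Step 2:
n(R) available = 1.659 mol
n(E) = 1.950 mol
n/ν → R: 1.659, E: 1.950; R is limiting.
n(G) = (2/1) × 1.659 = 3.318 mol
mass = 3.318 × 108.05 = 358.5 g

359 g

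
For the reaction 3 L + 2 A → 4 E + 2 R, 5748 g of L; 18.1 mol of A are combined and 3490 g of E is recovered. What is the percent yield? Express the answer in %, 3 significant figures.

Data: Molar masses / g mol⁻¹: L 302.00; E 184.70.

74.5 %

n(L) = 5748 / 302.00 = 19.03 mol
n(A) = 18.10 mol
n/ν for L = 19.03/3 = 6.343
n/ν for A = 18.10/2 = 9.050
Smallest n/ν is L → limiting reagent.
theoretical n(E) = (4/3) × 19.03 = 25.37 mol → 4686 g
% yield = 3490 / 4686 × 100 = 74.48 %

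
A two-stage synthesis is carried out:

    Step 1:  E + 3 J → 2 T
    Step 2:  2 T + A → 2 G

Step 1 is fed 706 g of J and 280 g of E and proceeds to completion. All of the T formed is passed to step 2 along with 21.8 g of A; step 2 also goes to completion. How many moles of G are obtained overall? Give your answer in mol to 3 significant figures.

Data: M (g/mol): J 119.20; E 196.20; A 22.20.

1.96 mol

Step 1:
n(J) = 706.0 / 119.20 = 5.923 mol
n(E) = 280.0 / 196.20 = 1.427 mol
n/ν for J = 5.923/3 = 1.974
n/ν for E = 1.427/1 = 1.427
Smallest n/ν is E → limiting reagent.
n(T) produced = (2/1) × 1.427 = 2.854 mol
Step 2:
n(T) available = 2.854 mol
n(A) = 21.80 / 22.20 = 0.9820 mol
n/ν for T = 2.854/2 = 1.427
n/ν for A = 0.9820/1 = 0.9820
Smallest n/ν is A → limiting reagent.
n(G) = (2/1) × 0.9820 = 1.964 mol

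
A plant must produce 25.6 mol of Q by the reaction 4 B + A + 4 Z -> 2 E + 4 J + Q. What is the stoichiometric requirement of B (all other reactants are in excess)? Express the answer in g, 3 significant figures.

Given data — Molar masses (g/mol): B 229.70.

n(Q) = 25.60 mol
n(B) = (4/1) × 25.60 = 102.4 mol
mass = 102.4 × 229.70 = 23520 g

23500 g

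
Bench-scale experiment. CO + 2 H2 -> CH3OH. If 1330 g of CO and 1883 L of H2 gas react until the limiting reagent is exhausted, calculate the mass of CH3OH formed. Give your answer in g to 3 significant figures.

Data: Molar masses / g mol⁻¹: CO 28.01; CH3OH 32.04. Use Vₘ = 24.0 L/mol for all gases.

n(CO) = 1330 / 28.01 = 47.48 mol
n(H2) = 1883 / 24.0 = 78.46 mol
n/ν for CO = 47.48/1 = 47.48
n/ν for H2 = 78.46/2 = 39.23
Smallest n/ν is H2 → limiting reagent.
n(CH3OH) = (1/2) × 78.46 = 39.23 mol
mass = 39.23 × 32.04 = 1257 g

1260 g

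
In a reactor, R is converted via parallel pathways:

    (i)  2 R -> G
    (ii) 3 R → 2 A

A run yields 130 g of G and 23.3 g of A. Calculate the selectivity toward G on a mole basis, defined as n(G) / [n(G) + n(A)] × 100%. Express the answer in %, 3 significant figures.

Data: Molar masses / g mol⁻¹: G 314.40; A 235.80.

80.7 %

n(G) = 130 / 314.40 = 0.4135 mol
n(A) = 23.3 / 235.80 = 0.09881 mol
selectivity = 0.4135/(0.4135+0.09881) × 100 = 80.71 %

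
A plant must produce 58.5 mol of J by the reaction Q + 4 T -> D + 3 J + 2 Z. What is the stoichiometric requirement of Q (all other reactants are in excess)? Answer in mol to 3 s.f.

19.5 mol

n(J) = 58.50 mol
n(Q) = (1/3) × 58.50 = 19.50 mol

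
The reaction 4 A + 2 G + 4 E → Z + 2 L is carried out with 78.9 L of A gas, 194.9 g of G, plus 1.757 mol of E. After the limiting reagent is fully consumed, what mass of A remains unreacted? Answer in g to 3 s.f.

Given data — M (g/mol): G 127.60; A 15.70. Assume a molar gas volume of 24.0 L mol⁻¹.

24.0 g

n(A) = 78.90 / 24.0 = 3.288 mol
n(G) = 194.9 / 127.60 = 1.527 mol
n(E) = 1.757 mol
n/ν → A: 0.8220, G: 0.7635, E: 0.4393; E is limiting.
A consumed = (4/4) × 1.757 = 1.757 mol
A remaining = 3.288 − 1.757 = 1.531 mol
mass = 1.531 × 15.70 = 24.04 g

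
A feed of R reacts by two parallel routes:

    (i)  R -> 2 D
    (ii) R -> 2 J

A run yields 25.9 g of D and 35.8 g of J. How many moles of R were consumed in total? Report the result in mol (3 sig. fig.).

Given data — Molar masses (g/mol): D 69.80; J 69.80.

0.442 mol

n(D) = 25.9 / 69.80 = 0.3711 mol
n(J) = 35.8 / 69.80 = 0.5129 mol
n(R) via (i) = (1/2)×0.3711 = 0.1856 mol
n(R) via (ii) = (1/2)×0.5129 = 0.2565 mol
total n(R) = 0.1856 + 0.2565 = 0.4421 mol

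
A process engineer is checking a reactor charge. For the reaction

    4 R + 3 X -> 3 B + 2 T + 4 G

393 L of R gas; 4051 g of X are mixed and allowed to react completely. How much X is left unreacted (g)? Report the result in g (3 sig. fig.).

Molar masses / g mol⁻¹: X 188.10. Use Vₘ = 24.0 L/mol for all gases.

n(R) = 393.0 / 24.0 = 16.38 mol
n(X) = 4051 / 188.10 = 21.54 mol
n/ν for R = 16.38/4 = 4.095
n/ν for X = 21.54/3 = 7.180
Smallest n/ν is R → limiting reagent.
X consumed = (3/4) × 16.38 = 12.29 mol
X remaining = 21.54 − 12.29 = 9.250 mol
mass = 9.250 × 188.10 = 1740 g

1740 g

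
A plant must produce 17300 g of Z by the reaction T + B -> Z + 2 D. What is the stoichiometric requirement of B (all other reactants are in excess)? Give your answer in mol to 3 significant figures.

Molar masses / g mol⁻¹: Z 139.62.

124 mol

n(Z) = 17300 / 139.62 = 123.9 mol
n(B) = (1/1) × 123.9 = 123.9 mol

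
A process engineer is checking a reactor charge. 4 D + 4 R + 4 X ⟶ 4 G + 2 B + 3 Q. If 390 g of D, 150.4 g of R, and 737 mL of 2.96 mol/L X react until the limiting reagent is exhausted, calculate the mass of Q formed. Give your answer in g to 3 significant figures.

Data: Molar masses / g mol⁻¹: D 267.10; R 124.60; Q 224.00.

203 g

n(D) = 390.0 / 267.10 = 1.460 mol
n(R) = 150.4 / 124.60 = 1.207 mol
n(X) = 2.96 × 737.0/1000 = 2.182 mol
n/ν for D = 1.460/4 = 0.3650
n/ν for R = 1.207/4 = 0.3018
n/ν for X = 2.182/4 = 0.5455
Smallest n/ν is R → limiting reagent.
n(Q) = (3/4) × 1.207 = 0.9053 mol
mass = 0.9053 × 224.00 = 202.8 g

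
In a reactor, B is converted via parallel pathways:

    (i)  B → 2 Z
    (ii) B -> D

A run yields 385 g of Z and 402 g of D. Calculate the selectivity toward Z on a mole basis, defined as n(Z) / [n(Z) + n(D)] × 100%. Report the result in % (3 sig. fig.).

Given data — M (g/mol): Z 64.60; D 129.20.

65.7 %

n(Z) = 385 / 64.60 = 5.960 mol
n(D) = 402 / 129.20 = 3.111 mol
selectivity = 5.960/(5.960+3.111) × 100 = 65.70 %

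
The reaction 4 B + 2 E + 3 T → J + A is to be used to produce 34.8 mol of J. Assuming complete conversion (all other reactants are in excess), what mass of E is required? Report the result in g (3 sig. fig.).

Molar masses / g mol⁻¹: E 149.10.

n(J) = 34.80 mol
n(E) = (2/1) × 34.80 = 69.60 mol
mass = 69.60 × 149.10 = 10380 g

10400 g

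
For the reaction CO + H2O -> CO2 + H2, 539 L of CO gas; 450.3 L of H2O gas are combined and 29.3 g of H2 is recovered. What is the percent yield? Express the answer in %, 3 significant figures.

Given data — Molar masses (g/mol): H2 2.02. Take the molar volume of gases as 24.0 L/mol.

77.3 %

n(CO) = 539.0 / 24.0 = 22.46 mol
n(H2O) = 450.3 / 24.0 = 18.76 mol
n/ν → CO: 22.46, H2O: 18.76; H2O is limiting.
theoretical n(H2) = (1/1) × 18.76 = 18.76 mol → 37.90 g
% yield = 29.3 / 37.90 × 100 = 77.31 %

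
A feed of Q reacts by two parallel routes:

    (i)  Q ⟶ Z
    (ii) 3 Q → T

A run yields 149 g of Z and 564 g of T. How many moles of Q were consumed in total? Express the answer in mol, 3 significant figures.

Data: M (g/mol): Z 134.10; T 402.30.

n(Z) = 149 / 134.10 = 1.111 mol
n(T) = 564 / 402.30 = 1.402 mol
n(Q) via (i) = (1/1)×1.111 = 1.111 mol
n(Q) via (ii) = (3/1)×1.402 = 4.206 mol
total n(Q) = 1.111 + 4.206 = 5.317 mol

5.32 mol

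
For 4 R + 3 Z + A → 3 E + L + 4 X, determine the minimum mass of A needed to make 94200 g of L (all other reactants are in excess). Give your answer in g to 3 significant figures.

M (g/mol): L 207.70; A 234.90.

n(L) = 94200 / 207.70 = 453.5 mol
n(A) = (1/1) × 453.5 = 453.5 mol
mass = 453.5 × 234.90 = 106500 g

107000 g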